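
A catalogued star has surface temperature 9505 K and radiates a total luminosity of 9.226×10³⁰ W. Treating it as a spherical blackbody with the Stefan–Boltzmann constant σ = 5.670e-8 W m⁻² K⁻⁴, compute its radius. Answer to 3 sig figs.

R ≈ 3.98×10¹⁰ m

L = 4πR²σT⁴ ⇒ R = √(L/(4πσT⁴)).
σT⁴ = 4.62798×10⁸ W/m², so R = √(9.226×10³⁰/(4π×4.62798×10⁸)) = 3.98×10¹⁰ m.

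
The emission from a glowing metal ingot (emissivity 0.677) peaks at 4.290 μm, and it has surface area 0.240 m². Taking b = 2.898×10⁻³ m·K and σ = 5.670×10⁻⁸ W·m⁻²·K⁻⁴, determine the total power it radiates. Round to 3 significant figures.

Wien's law: T = b/λ_max = 2.898×10⁻³/4.290×10⁻⁶ = 675.524 K.
Area A = 0.240 m².
Then P = εσAT⁴ = 0.677×5.670×10⁻⁸×0.240×(675.524)⁴ = 1.92×10³ W.

P ≈ 1.92×10³ W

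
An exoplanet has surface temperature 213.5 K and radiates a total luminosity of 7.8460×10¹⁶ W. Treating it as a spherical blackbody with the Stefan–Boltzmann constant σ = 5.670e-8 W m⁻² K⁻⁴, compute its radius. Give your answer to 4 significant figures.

R ≈ 7.280×10⁶ m

L = 4πR²σT⁴ ⇒ R = √(L/(4πσT⁴)).
σT⁴ = 117.808 W/m², so R = √(7.8460×10¹⁶/(4π×117.808)) = 7.280×10⁶ m.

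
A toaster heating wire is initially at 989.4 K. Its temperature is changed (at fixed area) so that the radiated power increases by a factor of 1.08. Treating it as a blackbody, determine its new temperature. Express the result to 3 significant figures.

T₂ ≈ 1.01×10³ K

P ∝ T⁴, so T₂/T₁ = (P₂/P₁)^(1/4) = (1.08)^(1/4) = 1.01943.
T₂ = 989.4 × 1.01943 = 1.01×10³ K.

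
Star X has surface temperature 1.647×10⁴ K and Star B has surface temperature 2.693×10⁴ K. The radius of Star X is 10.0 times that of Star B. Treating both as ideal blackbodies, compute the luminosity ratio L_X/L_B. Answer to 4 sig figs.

L ∝ R²T⁴, so L_X/L_B = (R_X/R_B)²(T_X/T_B)⁴ = (10.0)² × (1.647×10⁴/2.693×10⁴)⁴ = 100 × 0.139904 = 13.99.

L_X/L_B ≈ 13.99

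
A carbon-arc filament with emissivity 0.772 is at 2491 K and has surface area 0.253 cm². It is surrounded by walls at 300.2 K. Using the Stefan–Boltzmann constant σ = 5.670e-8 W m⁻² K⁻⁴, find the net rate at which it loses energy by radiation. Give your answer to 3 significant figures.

Area A = 0.253 cm² = 2.53×10⁻⁵ m².
Net radiated power P_net = εσA(T⁴ − T₀⁴) = 0.772×5.670×10⁻⁸×2.53×10⁻⁵×(2491⁴ − 300.2⁴).
T⁴ − T₀⁴ = 3.85030×10¹³ − 8.12162×10⁹ = 3.84949×10¹³ K⁴, so P_net = 42.6 W.

Net loss ≈ 42.6 W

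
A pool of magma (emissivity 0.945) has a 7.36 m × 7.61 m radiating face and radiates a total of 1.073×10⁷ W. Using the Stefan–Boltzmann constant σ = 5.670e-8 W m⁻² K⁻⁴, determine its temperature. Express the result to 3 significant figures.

T ≈ 1.38×10³ K

Area A = 7.36 × 7.61 = 56.0096 m².
P = εσAT⁴ ⇒ T = (P/(εσA))^(1/4) = (1.073×10⁷/(0.945×5.670×10⁻⁸×56.0096))^(1/4) = 1.38×10³ K.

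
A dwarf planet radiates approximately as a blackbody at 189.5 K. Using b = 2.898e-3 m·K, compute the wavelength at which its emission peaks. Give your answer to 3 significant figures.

Wien's displacement law: λ_max = b/T = (2.898×10⁻³ m·K)/(189.5 K) = 1.529×10⁻⁵ m.
That is 15.3 μm, in the infrared range.

λ_max ≈ 15.3 μm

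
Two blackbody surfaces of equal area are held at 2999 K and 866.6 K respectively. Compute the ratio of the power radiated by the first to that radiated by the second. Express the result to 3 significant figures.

P₁/P₂ ≈ 143

With equal areas, P₁/P₂ = (T₁/T₂)⁴ = (2999/866.6)⁴ = 143.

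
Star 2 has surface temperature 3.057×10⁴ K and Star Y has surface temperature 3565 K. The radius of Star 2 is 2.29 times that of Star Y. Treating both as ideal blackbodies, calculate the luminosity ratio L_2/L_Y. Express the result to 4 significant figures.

L ∝ R²T⁴, so L_2/L_Y = (R_2/R_Y)²(T_2/T_Y)⁴ = (2.29)² × (3.057×10⁴/3565)⁴ = 5.2441 × 5406.84 = 2.835×10⁴.

L_2/L_Y ≈ 2.835×10⁴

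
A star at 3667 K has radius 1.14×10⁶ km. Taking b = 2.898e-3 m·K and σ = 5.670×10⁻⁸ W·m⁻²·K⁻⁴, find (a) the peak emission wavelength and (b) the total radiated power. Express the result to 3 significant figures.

(a) λ_max = b/T = 2.898×10⁻³/3667 = 7.903×10⁻⁷ m = 0.790 μm.
Surface area A = 4πR² = 4π(1.14×10⁹ m)² = 1.63313×10¹⁹ m².
(b) P = σAT⁴ = 5.670×10⁻⁸×1.63313×10¹⁹×(3667)⁴ = 1.67×10²⁶ W.

λ_max ≈ 0.790 μm; P ≈ 1.67×10²⁶ W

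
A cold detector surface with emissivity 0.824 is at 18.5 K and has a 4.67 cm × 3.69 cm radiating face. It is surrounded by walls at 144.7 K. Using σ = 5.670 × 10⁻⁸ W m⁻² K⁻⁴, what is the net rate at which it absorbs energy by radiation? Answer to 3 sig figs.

Area A = 0.0467 × 0.0369 = 1.72323×10⁻³ m².
Net radiated power P_net = εσA(T⁴ − T₀⁴) = 0.824×5.670×10⁻⁸×1.72323×10⁻³×(18.5⁴ − 144.7⁴).
T⁴ − T₀⁴ = 1.17135×10⁵ − 4.38404×10⁸ = -4.38287×10⁸ K⁴, so P_net = -0.0353 W — negative, meaning a net gain of 0.0353 W.

Net gain ≈ 0.0353 W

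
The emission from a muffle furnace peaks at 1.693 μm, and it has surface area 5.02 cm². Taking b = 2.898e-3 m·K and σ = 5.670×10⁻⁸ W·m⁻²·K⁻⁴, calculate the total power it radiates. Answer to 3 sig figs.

P ≈ 244 W

Wien's law: T = b/λ_max = 2.898×10⁻³/1.693×10⁻⁶ = 1711.75 K.
Area A = 5.02 cm² = 5.02×10⁻⁴ m².
Then P = σAT⁴ = 5.670×10⁻⁸×5.02×10⁻⁴×(1711.75)⁴ = 244 W.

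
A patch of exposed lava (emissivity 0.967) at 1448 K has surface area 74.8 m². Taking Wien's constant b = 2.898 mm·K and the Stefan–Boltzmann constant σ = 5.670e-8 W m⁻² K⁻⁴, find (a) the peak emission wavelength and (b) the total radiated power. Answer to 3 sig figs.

λ_max ≈ 2.00×10³ nm; P ≈ 1.80×10⁷ W

(a) λ_max = b/T = 2.898×10⁻³/1448 = 2.001×10⁻⁶ m = 2.00×10³ nm.
Area A = 74.8 m².
(b) P = εσAT⁴ = 0.967×5.670×10⁻⁸×74.8×(1448)⁴ = 1.80×10⁷ W.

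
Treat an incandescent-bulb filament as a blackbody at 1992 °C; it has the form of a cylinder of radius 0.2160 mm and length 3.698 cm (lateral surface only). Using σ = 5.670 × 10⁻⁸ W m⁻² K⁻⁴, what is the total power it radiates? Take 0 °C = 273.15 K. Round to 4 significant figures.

T = 1992 °C + 273.15 = 2265.15 K.
Lateral area A = 2πrL = 2π×2.160×10⁻⁴×0.03698 = 5.01881×10⁻⁵ m².
P = σAT⁴ = 5.670×10⁻⁸ × 5.01881×10⁻⁵ × (2265.15)⁴ = 74.92 W.

P ≈ 74.92 W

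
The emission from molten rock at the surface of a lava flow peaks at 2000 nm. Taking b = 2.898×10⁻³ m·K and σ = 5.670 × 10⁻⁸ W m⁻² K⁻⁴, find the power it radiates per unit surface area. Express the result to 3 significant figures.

Wien's law: T = b/λ_max = 2.898×10⁻³/2.000×10⁻⁶ = 1449.00 K.
Then I = σT⁴ = 5.670×10⁻⁸×(1449.00)⁴ = 2.50×10⁵ W/m².

I ≈ 2.50×10⁵ W/m²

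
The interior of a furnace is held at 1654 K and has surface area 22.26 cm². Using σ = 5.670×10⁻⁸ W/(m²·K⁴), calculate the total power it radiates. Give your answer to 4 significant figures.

P ≈ 944.6 W

Area A = 22.26 cm² = 2.226×10⁻³ m².
P = σAT⁴ = 5.670×10⁻⁸ × 2.226×10⁻³ × (1654)⁴ = 944.6 W.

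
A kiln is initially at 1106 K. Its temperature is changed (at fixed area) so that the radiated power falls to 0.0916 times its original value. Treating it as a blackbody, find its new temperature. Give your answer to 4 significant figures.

P ∝ T⁴, so T₂/T₁ = (P₂/P₁)^(1/4) = (0.0916)^(1/4) = 0.550141.
T₂ = 1106 × 0.550141 = 608.5 K.

T₂ ≈ 608.5 K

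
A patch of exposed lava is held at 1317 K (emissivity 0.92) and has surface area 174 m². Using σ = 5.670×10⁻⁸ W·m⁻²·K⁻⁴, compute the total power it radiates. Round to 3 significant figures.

P ≈ 2.73×10⁷ W

Area A = 174 m².
P = εσAT⁴ = 0.92 × 5.670×10⁻⁸ × 174 × (1317)⁴ = 2.73×10⁷ W.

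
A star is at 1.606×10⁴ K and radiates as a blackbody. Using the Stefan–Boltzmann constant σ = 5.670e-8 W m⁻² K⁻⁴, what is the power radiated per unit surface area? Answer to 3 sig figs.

I ≈ 3.77×10⁹ W/m²

Stefan–Boltzmann: I = σT⁴ = 5.670×10⁻⁸ × (1.606×10⁴)⁴ = 3.77×10⁹ W/m².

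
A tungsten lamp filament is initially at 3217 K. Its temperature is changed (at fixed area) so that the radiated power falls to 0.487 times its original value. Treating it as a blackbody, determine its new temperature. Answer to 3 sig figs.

P ∝ T⁴, so T₂/T₁ = (P₂/P₁)^(1/4) = (0.487)^(1/4) = 0.835376.
T₂ = 3217 × 0.835376 = 2.69×10³ K.

T₂ ≈ 2.69×10³ K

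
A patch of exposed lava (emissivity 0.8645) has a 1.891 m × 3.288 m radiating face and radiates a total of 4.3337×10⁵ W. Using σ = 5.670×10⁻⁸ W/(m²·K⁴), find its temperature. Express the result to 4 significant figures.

Area A = 1.891 × 3.288 = 6.21761 m².
P = εσAT⁴ ⇒ T = (P/(εσA))^(1/4) = (4.3337×10⁵/(0.8645×5.670×10⁻⁸×6.21761))^(1/4) = 1092 K.

T ≈ 1092 K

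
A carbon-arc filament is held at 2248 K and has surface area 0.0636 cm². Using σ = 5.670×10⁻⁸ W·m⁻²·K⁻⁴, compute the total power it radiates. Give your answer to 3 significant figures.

Area A = 0.0636 cm² = 6.36×10⁻⁶ m².
P = σAT⁴ = 5.670×10⁻⁸ × 6.36×10⁻⁶ × (2248)⁴ = 9.21 W.

P ≈ 9.21 W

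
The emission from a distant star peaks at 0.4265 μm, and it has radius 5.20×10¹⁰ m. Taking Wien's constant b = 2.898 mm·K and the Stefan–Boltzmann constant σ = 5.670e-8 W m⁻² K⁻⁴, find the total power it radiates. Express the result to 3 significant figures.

Wien's law: T = b/λ_max = 2.898×10⁻³/4.265×10⁻⁷ = 6794.84 K.
Surface area A = 4πR² = 4π(5.20×10¹⁰ m)² = 3.39795×10²² m².
Then P = σAT⁴ = 5.670×10⁻⁸×3.39795×10²²×(6794.84)⁴ = 4.11×10³⁰ W.

P ≈ 4.11×10³⁰ W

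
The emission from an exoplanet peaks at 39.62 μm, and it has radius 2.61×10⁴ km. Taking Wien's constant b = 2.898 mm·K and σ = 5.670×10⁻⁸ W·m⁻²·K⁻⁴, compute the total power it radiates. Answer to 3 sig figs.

Wien's law: T = b/λ_max = 2.898×10⁻³/3.962×10⁻⁵ = 73.1449 K.
Surface area A = 4πR² = 4π(2.61×10⁷ m)² = 8.56034×10¹⁵ m².
Then P = σAT⁴ = 5.670×10⁻⁸×8.56034×10¹⁵×(73.1449)⁴ = 1.39×10¹⁶ W.

P ≈ 1.39×10¹⁶ W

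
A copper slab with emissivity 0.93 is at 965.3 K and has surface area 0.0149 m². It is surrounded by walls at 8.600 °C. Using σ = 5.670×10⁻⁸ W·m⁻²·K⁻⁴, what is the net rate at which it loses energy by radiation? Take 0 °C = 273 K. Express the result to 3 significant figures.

Net loss ≈ 677 W

Surroundings: T = 8.600 °C + 273 = 281.600 K.
Area A = 0.0149 m².
Net radiated power P_net = εσA(T⁴ − T₀⁴) = 0.93×5.670×10⁻⁸×0.0149×(965.3⁴ − 281.600⁴).
T⁴ − T₀⁴ = 8.68259×10¹¹ − 6.28826×10⁹ = 8.61971×10¹¹ K⁴, so P_net = 677 W.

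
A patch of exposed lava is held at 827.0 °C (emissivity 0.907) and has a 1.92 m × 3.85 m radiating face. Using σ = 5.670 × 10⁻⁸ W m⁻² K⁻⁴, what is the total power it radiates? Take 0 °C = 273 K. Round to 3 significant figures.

P ≈ 5.57×10⁵ W

T = 827.0 °C + 273 = 1100.0 K.
Area A = 1.92 × 3.85 = 7.392 m².
P = εσAT⁴ = 0.907 × 5.670×10⁻⁸ × 7.392 × (1100.0)⁴ = 5.57×10⁵ W.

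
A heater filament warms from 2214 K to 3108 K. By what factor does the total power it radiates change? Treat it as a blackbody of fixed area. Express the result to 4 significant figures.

P ∝ T⁴, so P₂/P₁ = (T₂/T₁)⁴ = (3108/2214)⁴ = (1.40379)⁴ = 3.883.

P₂/P₁ ≈ 3.883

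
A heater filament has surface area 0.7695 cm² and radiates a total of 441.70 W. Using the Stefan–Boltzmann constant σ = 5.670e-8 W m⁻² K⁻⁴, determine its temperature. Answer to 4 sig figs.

Area A = 0.7695 cm² = 7.695×10⁻⁵ m².
P = σAT⁴ ⇒ T = (P/(σA))^(1/4) = (441.70/(5.670×10⁻⁸×7.695×10⁻⁵))^(1/4) = 3172 K.

T ≈ 3172 K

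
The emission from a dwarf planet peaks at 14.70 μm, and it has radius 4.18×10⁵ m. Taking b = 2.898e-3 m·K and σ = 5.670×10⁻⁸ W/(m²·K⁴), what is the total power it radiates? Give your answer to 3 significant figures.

Wien's law: T = b/λ_max = 2.898×10⁻³/1.470×10⁻⁵ = 197.143 K.
Surface area A = 4πR² = 4π(4.18×10⁵ m)² = 2.19565×10¹² m².
Then P = σAT⁴ = 5.670×10⁻⁸×2.19565×10¹²×(197.143)⁴ = 1.88×10¹⁴ W.

P ≈ 1.88×10¹⁴ W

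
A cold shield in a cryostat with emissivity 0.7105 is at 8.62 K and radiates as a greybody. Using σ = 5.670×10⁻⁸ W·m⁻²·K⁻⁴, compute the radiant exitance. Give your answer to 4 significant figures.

Stefan–Boltzmann: I = εσT⁴ = 0.7105 × 5.670×10⁻⁸ × (8.62)⁴ = 2.224×10⁻⁴ W/m².

I ≈ 2.224×10⁻⁴ W/m²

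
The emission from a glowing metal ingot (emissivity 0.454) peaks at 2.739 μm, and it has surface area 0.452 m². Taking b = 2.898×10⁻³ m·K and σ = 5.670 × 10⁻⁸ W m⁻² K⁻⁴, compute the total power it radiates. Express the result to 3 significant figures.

P ≈ 1.46×10⁴ W

Wien's law: T = b/λ_max = 2.898×10⁻³/2.739×10⁻⁶ = 1058.05 K.
Area A = 0.452 m².
Then P = εσAT⁴ = 0.454×5.670×10⁻⁸×0.452×(1058.05)⁴ = 1.46×10⁴ W.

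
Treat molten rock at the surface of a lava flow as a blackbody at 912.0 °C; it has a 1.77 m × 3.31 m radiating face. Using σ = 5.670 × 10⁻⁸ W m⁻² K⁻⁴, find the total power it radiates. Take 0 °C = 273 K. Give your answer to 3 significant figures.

P ≈ 6.55×10⁵ W

T = 912.0 °C + 273 = 1185.0 K.
Area A = 1.77 × 3.31 = 5.8587 m².
P = σAT⁴ = 5.670×10⁻⁸ × 5.8587 × (1185.0)⁴ = 6.55×10⁵ W.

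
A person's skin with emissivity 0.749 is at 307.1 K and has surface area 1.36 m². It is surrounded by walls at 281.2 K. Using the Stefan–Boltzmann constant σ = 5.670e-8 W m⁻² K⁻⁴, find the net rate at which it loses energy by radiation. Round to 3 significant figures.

Area A = 1.36 m².
Net radiated power P_net = εσA(T⁴ − T₀⁴) = 0.749×5.670×10⁻⁸×1.36×(307.1⁴ − 281.2⁴).
T⁴ − T₀⁴ = 8.89445×10⁹ − 6.25261×10⁹ = 2.64184×10⁹ K⁴, so P_net = 153 W.

Net loss ≈ 153 W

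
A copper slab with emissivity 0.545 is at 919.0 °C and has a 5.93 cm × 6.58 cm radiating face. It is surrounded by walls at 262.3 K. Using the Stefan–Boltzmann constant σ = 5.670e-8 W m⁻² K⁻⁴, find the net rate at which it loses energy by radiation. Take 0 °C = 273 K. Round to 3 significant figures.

Net loss ≈ 243 W

T = 919.0 °C + 273 = 1192.0 K.
Area A = 0.0593 × 0.0658 = 3.90194×10⁻³ m².
Net radiated power P_net = εσA(T⁴ − T₀⁴) = 0.545×5.670×10⁻⁸×3.90194×10⁻³×(1192.0⁴ − 262.3⁴).
T⁴ − T₀⁴ = 2.01885×10¹² − 4.73362×10⁹ = 2.01412×10¹² K⁴, so P_net = 243 W.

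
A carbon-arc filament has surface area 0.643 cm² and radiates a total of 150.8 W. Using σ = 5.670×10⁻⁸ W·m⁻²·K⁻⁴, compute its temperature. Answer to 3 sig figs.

Area A = 0.643 cm² = 6.43×10⁻⁵ m².
P = σAT⁴ ⇒ T = (P/(σA))^(1/4) = (150.8/(5.670×10⁻⁸×6.43×10⁻⁵))^(1/4) = 2.54×10³ K.

T ≈ 2.54×10³ K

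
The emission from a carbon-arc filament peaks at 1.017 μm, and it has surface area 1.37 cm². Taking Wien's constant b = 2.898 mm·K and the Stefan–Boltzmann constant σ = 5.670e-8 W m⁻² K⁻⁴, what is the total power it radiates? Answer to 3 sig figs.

P ≈ 512 W

Wien's law: T = b/λ_max = 2.898×10⁻³/1.017×10⁻⁶ = 2849.56 K.
Area A = 1.37 cm² = 1.37×10⁻⁴ m².
Then P = σAT⁴ = 5.670×10⁻⁸×1.37×10⁻⁴×(2849.56)⁴ = 512 W.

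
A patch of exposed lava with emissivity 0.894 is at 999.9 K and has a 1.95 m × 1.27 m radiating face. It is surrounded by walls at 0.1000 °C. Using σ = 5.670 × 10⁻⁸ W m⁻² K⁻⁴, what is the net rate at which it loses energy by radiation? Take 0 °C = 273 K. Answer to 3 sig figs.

Surroundings: T = 0.1000 °C + 273 = 273.1000 K.
Area A = 1.95 × 1.27 = 2.4765 m².
Net radiated power P_net = εσA(T⁴ − T₀⁴) = 0.894×5.670×10⁻⁸×2.4765×(999.9⁴ − 273.1000⁴).
T⁴ − T₀⁴ = 9.99600×10¹¹ − 5.56271×10⁹ = 9.94037×10¹¹ K⁴, so P_net = 1.25×10⁵ W.

Net loss ≈ 1.25×10⁵ W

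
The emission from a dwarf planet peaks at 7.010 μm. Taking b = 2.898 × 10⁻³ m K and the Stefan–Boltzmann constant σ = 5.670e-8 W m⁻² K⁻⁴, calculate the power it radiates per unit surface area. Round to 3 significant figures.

Wien's law: T = b/λ_max = 2.898×10⁻³/7.010×10⁻⁶ = 413.409 K.
Then I = σT⁴ = 5.670×10⁻⁸×(413.409)⁴ = 1.66×10³ W/m².

I ≈ 1.66×10³ W/m²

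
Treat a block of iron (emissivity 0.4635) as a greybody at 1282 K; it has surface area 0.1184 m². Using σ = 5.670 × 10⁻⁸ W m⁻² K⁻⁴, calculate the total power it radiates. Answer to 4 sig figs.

P ≈ 8405 W

Area A = 0.1184 m².
P = εσAT⁴ = 0.4635 × 5.670×10⁻⁸ × 0.1184 × (1282)⁴ = 8405 W.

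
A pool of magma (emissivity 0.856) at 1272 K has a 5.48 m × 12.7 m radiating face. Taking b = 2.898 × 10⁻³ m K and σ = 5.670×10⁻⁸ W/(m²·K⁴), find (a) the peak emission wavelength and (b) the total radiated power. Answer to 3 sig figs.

(a) λ_max = b/T = 2.898×10⁻³/1272 = 2.278×10⁻⁶ m = 2.28×10³ nm.
Area A = 5.48 × 12.7 = 69.596 m².
(b) P = εσAT⁴ = 0.856×5.670×10⁻⁸×69.596×(1272)⁴ = 8.84×10⁶ W.

λ_max ≈ 2.28×10³ nm; P ≈ 8.84×10⁶ W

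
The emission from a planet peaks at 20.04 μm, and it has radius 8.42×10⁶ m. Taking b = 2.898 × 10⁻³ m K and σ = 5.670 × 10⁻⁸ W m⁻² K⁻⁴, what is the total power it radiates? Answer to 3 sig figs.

P ≈ 2.21×10¹⁶ W

Wien's law: T = b/λ_max = 2.898×10⁻³/2.004×10⁻⁵ = 144.611 K.
Surface area A = 4πR² = 4π(8.42×10⁶ m)² = 8.90910×10¹⁴ m².
Then P = σAT⁴ = 5.670×10⁻⁸×8.90910×10¹⁴×(144.611)⁴ = 2.21×10¹⁶ W.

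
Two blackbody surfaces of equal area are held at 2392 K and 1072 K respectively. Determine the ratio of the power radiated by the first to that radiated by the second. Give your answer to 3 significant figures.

With equal areas, P₁/P₂ = (T₁/T₂)⁴ = (2392/1072)⁴ = 24.8.

P₁/P₂ ≈ 24.8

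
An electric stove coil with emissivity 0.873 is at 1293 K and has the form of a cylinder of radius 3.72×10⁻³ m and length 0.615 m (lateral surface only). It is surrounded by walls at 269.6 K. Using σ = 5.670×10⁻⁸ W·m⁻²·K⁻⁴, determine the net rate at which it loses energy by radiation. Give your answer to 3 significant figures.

Lateral area A = 2πrL = 2π×3.72×10⁻³×0.615 = 0.0143747 m².
Net radiated power P_net = εσA(T⁴ − T₀⁴) = 0.873×5.670×10⁻⁸×0.0143747×(1293⁴ − 269.6⁴).
T⁴ − T₀⁴ = 2.79508×10¹² − 5.28299×10⁹ = 2.78980×10¹² K⁴, so P_net = 1.99×10³ W.

Net loss ≈ 1.99×10³ W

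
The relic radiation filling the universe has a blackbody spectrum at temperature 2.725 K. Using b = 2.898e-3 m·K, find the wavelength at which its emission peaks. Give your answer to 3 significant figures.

λ_max ≈ 1.06 mm

Wien's displacement law: λ_max = b/T = (2.898×10⁻³ m·K)/(2.725 K) = 1.063×10⁻³ m.
That is 1.06 mm, in the microwave range.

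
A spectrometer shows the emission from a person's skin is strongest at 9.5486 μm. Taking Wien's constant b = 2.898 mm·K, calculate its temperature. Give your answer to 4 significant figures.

T ≈ 303.5 K

Wien's law gives T = b/λ_max = (2.898×10⁻³ m·K)/(9.5486×10⁻⁶ m) = 303.5 K.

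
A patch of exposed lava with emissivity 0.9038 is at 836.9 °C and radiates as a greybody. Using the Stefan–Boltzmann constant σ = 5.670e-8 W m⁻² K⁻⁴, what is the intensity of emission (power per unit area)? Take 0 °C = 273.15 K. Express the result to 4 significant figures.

T = 836.9 °C + 273.15 = 1110.05 K.
Stefan–Boltzmann: I = εσT⁴ = 0.9038 × 5.670×10⁻⁸ × (1110.05)⁴ = 7.781×10⁴ W/m².

I ≈ 7.781×10⁴ W/m²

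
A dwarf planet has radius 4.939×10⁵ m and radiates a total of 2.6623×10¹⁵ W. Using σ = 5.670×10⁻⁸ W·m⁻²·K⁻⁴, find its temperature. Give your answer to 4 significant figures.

T ≈ 351.8 K

Surface area A = 4πR² = 4π(4.939×10⁵ m)² = 3.06541×10¹² m².
P = σAT⁴ ⇒ T = (P/(σA))^(1/4) = (2.6623×10¹⁵/(5.670×10⁻⁸×3.06541×10¹²))^(1/4) = 351.8 K.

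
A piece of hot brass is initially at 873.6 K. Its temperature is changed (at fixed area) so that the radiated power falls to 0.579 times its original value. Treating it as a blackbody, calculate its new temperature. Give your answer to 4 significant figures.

P ∝ T⁴, so T₂/T₁ = (P₂/P₁)^(1/4) = (0.579)^(1/4) = 0.872308.
T₂ = 873.6 × 0.872308 = 762.0 K.

T₂ ≈ 762.0 K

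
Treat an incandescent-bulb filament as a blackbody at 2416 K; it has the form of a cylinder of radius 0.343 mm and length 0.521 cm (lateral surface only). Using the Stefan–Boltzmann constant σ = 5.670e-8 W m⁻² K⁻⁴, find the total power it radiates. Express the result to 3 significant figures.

P ≈ 21.7 W

Lateral area A = 2πrL = 2π×3.43×10⁻⁴×5.21×10⁻³ = 1.12282×10⁻⁵ m².
P = σAT⁴ = 5.670×10⁻⁸ × 1.12282×10⁻⁵ × (2416)⁴ = 21.7 W.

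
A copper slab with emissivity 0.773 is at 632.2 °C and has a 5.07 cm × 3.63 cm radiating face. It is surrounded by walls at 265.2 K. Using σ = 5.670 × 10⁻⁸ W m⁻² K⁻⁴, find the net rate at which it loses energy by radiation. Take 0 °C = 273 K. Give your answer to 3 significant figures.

T = 632.2 °C + 273 = 905.2 K.
Area A = 0.0507 × 0.0363 = 1.84041×10⁻³ m².
Net radiated power P_net = εσA(T⁴ − T₀⁴) = 0.773×5.670×10⁻⁸×1.84041×10⁻³×(905.2⁴ − 265.2⁴).
T⁴ − T₀⁴ = 6.71395×10¹¹ − 4.94646×10⁹ = 6.66449×10¹¹ K⁴, so P_net = 53.8 W.

Net loss ≈ 53.8 W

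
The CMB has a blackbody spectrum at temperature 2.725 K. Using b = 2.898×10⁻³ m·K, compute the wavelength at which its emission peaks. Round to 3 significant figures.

Wien's displacement law: λ_max = b/T = (2.898×10⁻³ m·K)/(2.725 K) = 1.063×10⁻³ m.
That is 1.06×10⁻³ m, in the microwave range.

λ_max ≈ 1.06×10⁻³ m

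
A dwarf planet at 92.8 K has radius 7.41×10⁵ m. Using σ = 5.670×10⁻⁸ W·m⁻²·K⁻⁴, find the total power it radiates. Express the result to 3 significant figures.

Surface area A = 4πR² = 4π(7.41×10⁵ m)² = 6.89996×10¹² m².
P = σAT⁴ = 5.670×10⁻⁸ × 6.89996×10¹² × (92.8)⁴ = 2.90×10¹³ W.

P ≈ 2.90×10¹³ W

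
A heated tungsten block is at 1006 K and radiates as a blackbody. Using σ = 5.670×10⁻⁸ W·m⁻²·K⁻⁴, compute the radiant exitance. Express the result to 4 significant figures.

I ≈ 5.807×10⁴ W/m²

Stefan–Boltzmann: I = σT⁴ = 5.670×10⁻⁸ × (1006)⁴ = 5.807×10⁴ W/m².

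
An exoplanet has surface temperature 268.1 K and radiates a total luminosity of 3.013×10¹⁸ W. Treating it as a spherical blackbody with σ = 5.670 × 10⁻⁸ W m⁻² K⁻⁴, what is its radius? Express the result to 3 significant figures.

L = 4πR²σT⁴ ⇒ R = √(L/(4πσT⁴)).
σT⁴ = 292.934 W/m², so R = √(3.013×10¹⁸/(4π×292.934)) = 2.86×10⁷ m.

R ≈ 2.86×10⁷ m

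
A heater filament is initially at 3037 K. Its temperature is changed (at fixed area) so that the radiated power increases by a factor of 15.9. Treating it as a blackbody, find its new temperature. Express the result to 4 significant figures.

P ∝ T⁴, so T₂/T₁ = (P₂/P₁)^(1/4) = (15.9)^(1/4) = 1.99687.
T₂ = 3037 × 1.99687 = 6064 K.

T₂ ≈ 6064 K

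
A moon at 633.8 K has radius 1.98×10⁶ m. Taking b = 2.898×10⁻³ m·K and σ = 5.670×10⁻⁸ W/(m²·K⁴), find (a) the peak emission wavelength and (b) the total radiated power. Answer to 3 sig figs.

(a) λ_max = b/T = 2.898×10⁻³/633.8 = 4.572×10⁻⁶ m = 4.57 μm.
Surface area A = 4πR² = 4π(1.98×10⁶ m)² = 4.92652×10¹³ m².
(b) P = σAT⁴ = 5.670×10⁻⁸×4.92652×10¹³×(633.8)⁴ = 4.51×10¹⁷ W.

λ_max ≈ 4.57 μm; P ≈ 4.51×10¹⁷ W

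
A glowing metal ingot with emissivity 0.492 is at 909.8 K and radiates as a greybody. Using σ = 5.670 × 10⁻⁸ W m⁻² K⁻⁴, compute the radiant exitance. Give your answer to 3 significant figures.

Stefan–Boltzmann: I = εσT⁴ = 0.492 × 5.670×10⁻⁸ × (909.8)⁴ = 1.91×10⁴ W/m².

I ≈ 1.91×10⁴ W/m²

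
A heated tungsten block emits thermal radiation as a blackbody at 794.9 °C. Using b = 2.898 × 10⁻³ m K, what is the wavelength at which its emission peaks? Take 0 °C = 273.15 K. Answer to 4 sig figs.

T = 794.9 °C + 273.15 = 1068.05 K.
Wien's displacement law: λ_max = b/T = (2.898×10⁻³ m·K)/(1068.05 K) = 2.7134×10⁻⁶ m.
That is 2.713 μm, in the infrared range.

λ_max ≈ 2.713 μm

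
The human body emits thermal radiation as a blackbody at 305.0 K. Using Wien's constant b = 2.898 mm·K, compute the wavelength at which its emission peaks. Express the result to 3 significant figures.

Wien's displacement law: λ_max = b/T = (2.898×10⁻³ m·K)/(305.0 K) = 9.502×10⁻⁶ m.
That is 9.50 μm, in the infrared range.

λ_max ≈ 9.50 μm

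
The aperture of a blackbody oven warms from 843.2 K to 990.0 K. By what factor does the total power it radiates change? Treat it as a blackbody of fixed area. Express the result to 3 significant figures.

P ∝ T⁴, so P₂/P₁ = (T₂/T₁)⁴ = (990.0/843.2)⁴ = (1.17410)⁴ = 1.90.

P₂/P₁ ≈ 1.90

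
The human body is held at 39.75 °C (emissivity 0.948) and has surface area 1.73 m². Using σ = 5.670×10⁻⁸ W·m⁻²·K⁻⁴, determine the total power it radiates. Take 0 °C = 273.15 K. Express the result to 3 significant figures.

T = 39.75 °C + 273.15 = 312.90 K.
Area A = 1.73 m².
P = εσAT⁴ = 0.948 × 5.670×10⁻⁸ × 1.73 × (312.90)⁴ = 891 W.

P ≈ 891 W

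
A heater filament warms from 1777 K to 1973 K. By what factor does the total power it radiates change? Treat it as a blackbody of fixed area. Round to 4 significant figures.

P ∝ T⁴, so P₂/P₁ = (T₂/T₁)⁴ = (1973/1777)⁴ = (1.11030)⁴ = 1.520.

P₂/P₁ ≈ 1.520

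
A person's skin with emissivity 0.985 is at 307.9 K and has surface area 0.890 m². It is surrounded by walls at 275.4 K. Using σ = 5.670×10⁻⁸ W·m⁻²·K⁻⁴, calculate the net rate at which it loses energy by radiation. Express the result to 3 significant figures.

Net loss ≈ 161 W

Area A = 0.890 m².
Net radiated power P_net = εσA(T⁴ − T₀⁴) = 0.985×5.670×10⁻⁸×0.890×(307.9⁴ − 275.4⁴).
T⁴ − T₀⁴ = 8.98750×10⁹ − 5.75249×10⁹ = 3.23501×10⁹ K⁴, so P_net = 161 W.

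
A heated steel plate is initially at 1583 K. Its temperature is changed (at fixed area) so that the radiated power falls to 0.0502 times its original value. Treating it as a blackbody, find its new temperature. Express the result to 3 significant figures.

P ∝ T⁴, so T₂/T₁ = (P₂/P₁)^(1/4) = (0.0502)^(1/4) = 0.473343.
T₂ = 1583 × 0.473343 = 749 K.

T₂ ≈ 749 K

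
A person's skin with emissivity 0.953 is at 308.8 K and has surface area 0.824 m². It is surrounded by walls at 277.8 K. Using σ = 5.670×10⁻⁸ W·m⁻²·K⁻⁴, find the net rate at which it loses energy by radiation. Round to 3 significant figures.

Area A = 0.824 m².
Net radiated power P_net = εσA(T⁴ − T₀⁴) = 0.953×5.670×10⁻⁸×0.824×(308.8⁴ − 277.8⁴).
T⁴ − T₀⁴ = 9.09304×10⁹ − 5.95565×10⁹ = 3.13739×10⁹ K⁴, so P_net = 140 W.

Net loss ≈ 140 W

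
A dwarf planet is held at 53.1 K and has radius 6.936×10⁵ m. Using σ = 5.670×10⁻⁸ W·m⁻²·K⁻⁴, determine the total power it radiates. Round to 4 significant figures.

Surface area A = 4πR² = 4π(6.936×10⁵ m)² = 6.04544×10¹² m².
P = σAT⁴ = 5.670×10⁻⁸ × 6.04544×10¹² × (53.1)⁴ = 2.725×10¹² W.

P ≈ 2.725×10¹² W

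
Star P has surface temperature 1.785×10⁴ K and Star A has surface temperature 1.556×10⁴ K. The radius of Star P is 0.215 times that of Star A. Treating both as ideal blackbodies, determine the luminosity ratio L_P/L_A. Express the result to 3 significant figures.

L_P/L_A ≈ 0.0801

L ∝ R²T⁴, so L_P/L_A = (R_P/R_A)²(T_P/T_A)⁴ = (0.215)² × (1.785×10⁴/1.556×10⁴)⁴ = 0.046225 × 1.73187 = 0.0801.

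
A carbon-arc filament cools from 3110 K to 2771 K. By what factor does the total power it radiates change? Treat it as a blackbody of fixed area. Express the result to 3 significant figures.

P ∝ T⁴, so P₂/P₁ = (T₂/T₁)⁴ = (2771/3110)⁴ = (0.890997)⁴ = 0.630.

P₂/P₁ ≈ 0.630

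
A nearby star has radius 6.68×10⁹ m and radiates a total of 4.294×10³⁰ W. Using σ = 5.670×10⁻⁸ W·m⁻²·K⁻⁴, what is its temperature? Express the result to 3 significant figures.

T ≈ 1.92×10⁴ K

Surface area A = 4πR² = 4π(6.68×10⁹ m)² = 5.60742×10²⁰ m².
P = σAT⁴ ⇒ T = (P/(σA))^(1/4) = (4.294×10³⁰/(5.670×10⁻⁸×5.60742×10²⁰))^(1/4) = 1.92×10⁴ K.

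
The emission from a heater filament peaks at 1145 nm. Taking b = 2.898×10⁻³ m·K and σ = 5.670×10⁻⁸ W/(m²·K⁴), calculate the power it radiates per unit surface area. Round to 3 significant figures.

I ≈ 2.33×10⁶ W/m²

Wien's law: T = b/λ_max = 2.898×10⁻³/1.145×10⁻⁶ = 2531.00 K.
Then I = σT⁴ = 5.670×10⁻⁸×(2531.00)⁴ = 2.33×10⁶ W/m².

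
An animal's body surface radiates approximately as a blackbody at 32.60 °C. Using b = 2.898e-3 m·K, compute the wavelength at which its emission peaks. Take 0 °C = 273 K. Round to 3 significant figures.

λ_max ≈ 9.48 μm

T = 32.60 °C + 273 = 305.60 K.
Wien's displacement law: λ_max = b/T = (2.898×10⁻³ m·K)/(305.60 K) = 9.483×10⁻⁶ m.
That is 9.48 μm, in the infrared range.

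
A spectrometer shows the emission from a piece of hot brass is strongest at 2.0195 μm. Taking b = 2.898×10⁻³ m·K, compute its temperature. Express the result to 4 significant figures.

Wien's law gives T = b/λ_max = (2.898×10⁻³ m·K)/(2.0195×10⁻⁶ m) = 1435 K.

T ≈ 1435 K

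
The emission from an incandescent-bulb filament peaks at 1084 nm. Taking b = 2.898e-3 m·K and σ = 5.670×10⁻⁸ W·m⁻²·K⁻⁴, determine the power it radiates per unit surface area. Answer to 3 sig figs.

I ≈ 2.90×10⁶ W/m²

Wien's law: T = b/λ_max = 2.898×10⁻³/1.084×10⁻⁶ = 2673.43 K.
Then I = σT⁴ = 5.670×10⁻⁸×(2673.43)⁴ = 2.90×10⁶ W/m².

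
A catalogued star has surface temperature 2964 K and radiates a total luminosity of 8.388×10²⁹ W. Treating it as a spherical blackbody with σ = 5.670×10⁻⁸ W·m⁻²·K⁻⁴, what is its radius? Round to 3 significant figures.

R ≈ 1.24×10¹¹ m

L = 4πR²σT⁴ ⇒ R = √(L/(4πσT⁴)).
σT⁴ = 4.37619×10⁶ W/m², so R = √(8.388×10²⁹/(4π×4.37619×10⁶)) = 1.24×10¹¹ m.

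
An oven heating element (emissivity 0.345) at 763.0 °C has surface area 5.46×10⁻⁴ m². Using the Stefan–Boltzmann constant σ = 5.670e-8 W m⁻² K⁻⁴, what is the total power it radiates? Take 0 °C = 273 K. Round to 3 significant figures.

T = 763.0 °C + 273 = 1036.0 K.
Area A = 5.46×10⁻⁴ m².
P = εσAT⁴ = 0.345 × 5.670×10⁻⁸ × 5.46×10⁻⁴ × (1036.0)⁴ = 12.3 W.

P ≈ 12.3 W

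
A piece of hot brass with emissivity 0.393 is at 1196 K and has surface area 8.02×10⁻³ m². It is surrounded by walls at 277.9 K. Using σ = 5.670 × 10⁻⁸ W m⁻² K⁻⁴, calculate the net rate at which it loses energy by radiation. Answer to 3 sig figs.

Net loss ≈ 365 W

Area A = 8.02×10⁻³ m².
Net radiated power P_net = εσA(T⁴ − T₀⁴) = 0.393×5.670×10⁻⁸×8.02×10⁻³×(1196⁴ − 277.9⁴).
T⁴ − T₀⁴ = 2.04609×10¹² − 5.96423×10⁹ = 2.04013×10¹² K⁴, so P_net = 365 W.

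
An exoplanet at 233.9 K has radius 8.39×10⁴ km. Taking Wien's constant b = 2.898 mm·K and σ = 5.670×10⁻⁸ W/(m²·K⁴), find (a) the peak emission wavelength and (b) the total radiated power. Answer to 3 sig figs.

λ_max ≈ 12.4 μm; P ≈ 1.50×10¹⁹ W

(a) λ_max = b/T = 2.898×10⁻³/233.9 = 1.239×10⁻⁵ m = 12.4 μm.
Surface area A = 4πR² = 4π(8.39×10⁷ m)² = 8.84573×10¹⁶ m².
(b) P = σAT⁴ = 5.670×10⁻⁸×8.84573×10¹⁶×(233.9)⁴ = 1.50×10¹⁹ W.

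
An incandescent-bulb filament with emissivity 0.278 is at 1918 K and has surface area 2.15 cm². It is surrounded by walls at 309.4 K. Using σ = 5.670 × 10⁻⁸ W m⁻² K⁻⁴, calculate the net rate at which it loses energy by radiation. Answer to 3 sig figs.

Net loss ≈ 45.8 W

Area A = 2.15 cm² = 2.15×10⁻⁴ m².
Net radiated power P_net = εσA(T⁴ − T₀⁴) = 0.278×5.670×10⁻⁸×2.15×10⁻⁴×(1918⁴ − 309.4⁴).
T⁴ − T₀⁴ = 1.35330×10¹³ − 9.16392×10⁹ = 1.35238×10¹³ K⁴, so P_net = 45.8 W.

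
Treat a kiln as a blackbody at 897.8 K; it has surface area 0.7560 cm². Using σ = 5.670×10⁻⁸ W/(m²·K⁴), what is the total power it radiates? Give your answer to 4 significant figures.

Area A = 0.7560 cm² = 7.560×10⁻⁵ m².
P = σAT⁴ = 5.670×10⁻⁸ × 7.560×10⁻⁵ × (897.8)⁴ = 2.785 W.

P ≈ 2.785 W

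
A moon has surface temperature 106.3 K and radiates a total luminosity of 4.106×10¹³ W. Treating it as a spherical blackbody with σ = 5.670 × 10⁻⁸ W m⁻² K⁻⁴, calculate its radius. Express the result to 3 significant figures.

L = 4πR²σT⁴ ⇒ R = √(L/(4πσT⁴)).
σT⁴ = 7.23963 W/m², so R = √(4.106×10¹³/(4π×7.23963)) = 6.72×10⁵ m.

R ≈ 6.72×10⁵ m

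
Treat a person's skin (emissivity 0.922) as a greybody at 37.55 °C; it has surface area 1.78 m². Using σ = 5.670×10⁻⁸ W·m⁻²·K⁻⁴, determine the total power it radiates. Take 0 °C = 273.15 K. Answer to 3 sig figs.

T = 37.55 °C + 273.15 = 310.70 K.
Area A = 1.78 m².
P = εσAT⁴ = 0.922 × 5.670×10⁻⁸ × 1.78 × (310.70)⁴ = 867 W.

P ≈ 867 W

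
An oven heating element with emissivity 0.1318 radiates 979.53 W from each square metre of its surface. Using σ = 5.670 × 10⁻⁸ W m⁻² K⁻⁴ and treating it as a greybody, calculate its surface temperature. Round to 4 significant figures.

I = εσT⁴, so T = (I/εσ)^(1/4) = (979.53/(0.1318×5.670×10⁻⁸))^(1/4) = 601.7 K.

T ≈ 601.7 K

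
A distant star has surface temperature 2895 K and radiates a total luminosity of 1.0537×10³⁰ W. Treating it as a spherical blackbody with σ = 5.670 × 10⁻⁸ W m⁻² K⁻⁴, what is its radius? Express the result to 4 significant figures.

L = 4πR²σT⁴ ⇒ R = √(L/(4πσT⁴)).
σT⁴ = 3.98270×10⁶ W/m², so R = √(1.0537×10³⁰/(4π×3.98270×10⁶)) = 1.451×10¹¹ m.

R ≈ 1.451×10¹¹ m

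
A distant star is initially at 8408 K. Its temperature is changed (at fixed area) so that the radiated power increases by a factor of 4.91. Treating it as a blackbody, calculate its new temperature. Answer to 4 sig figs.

T₂ ≈ 1.252×10⁴ K

P ∝ T⁴, so T₂/T₁ = (P₂/P₁)^(1/4) = (4.91)^(1/4) = 1.48857.
T₂ = 8408 × 1.48857 = 1.252×10⁴ K.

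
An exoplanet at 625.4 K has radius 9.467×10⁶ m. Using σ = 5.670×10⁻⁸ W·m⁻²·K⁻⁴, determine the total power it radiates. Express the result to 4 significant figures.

Surface area A = 4πR² = 4π(9.467×10⁶ m)² = 1.12625×10¹⁵ m².
P = σAT⁴ = 5.670×10⁻⁸ × 1.12625×10¹⁵ × (625.4)⁴ = 9.769×10¹⁸ W.

P ≈ 9.769×10¹⁸ W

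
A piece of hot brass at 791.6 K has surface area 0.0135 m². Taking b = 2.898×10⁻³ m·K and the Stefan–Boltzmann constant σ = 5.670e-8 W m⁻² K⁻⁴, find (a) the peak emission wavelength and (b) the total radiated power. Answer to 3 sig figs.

(a) λ_max = b/T = 2.898×10⁻³/791.6 = 3.661×10⁻⁶ m = 3.66 μm.
Area A = 0.0135 m².
(b) P = σAT⁴ = 5.670×10⁻⁸×0.0135×(791.6)⁴ = 301 W.

λ_max ≈ 3.66 μm; P ≈ 301 W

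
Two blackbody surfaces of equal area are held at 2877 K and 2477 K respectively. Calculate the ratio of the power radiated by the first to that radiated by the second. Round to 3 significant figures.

With equal areas, P₁/P₂ = (T₁/T₂)⁴ = (2877/2477)⁴ = 1.82.

P₁/P₂ ≈ 1.82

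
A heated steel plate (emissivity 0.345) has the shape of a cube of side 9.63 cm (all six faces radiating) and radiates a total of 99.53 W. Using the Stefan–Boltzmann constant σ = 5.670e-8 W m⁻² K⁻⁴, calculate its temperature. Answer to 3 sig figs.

Area A = 6s² = 6×(0.0963 m)² = 0.0556421 m².
P = εσAT⁴ ⇒ T = (P/(εσA))^(1/4) = (99.53/(0.345×5.670×10⁻⁸×0.0556421))^(1/4) = 550 K.

T ≈ 550 K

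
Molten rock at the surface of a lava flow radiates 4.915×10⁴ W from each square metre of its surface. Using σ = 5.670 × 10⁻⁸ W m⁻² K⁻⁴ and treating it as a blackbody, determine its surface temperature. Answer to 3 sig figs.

I = σT⁴, so T = (I/σ)^(1/4) = (4.915×10⁴/(5.670×10⁻⁸))^(1/4) = 965 K.

T ≈ 965 K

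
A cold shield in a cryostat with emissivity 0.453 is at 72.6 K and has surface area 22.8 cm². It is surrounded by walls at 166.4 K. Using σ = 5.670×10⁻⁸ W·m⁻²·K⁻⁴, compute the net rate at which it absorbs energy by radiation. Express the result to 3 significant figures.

Area A = 22.8 cm² = 2.28×10⁻³ m².
Net radiated power P_net = εσA(T⁴ − T₀⁴) = 0.453×5.670×10⁻⁸×2.28×10⁻³×(72.6⁴ − 166.4⁴).
T⁴ − T₀⁴ = 2.77809×10⁷ − 7.66679×10⁸ = -7.38898×10⁸ K⁴, so P_net = -0.0433 W — negative, meaning a net gain of 0.0433 W.

Net gain ≈ 0.0433 W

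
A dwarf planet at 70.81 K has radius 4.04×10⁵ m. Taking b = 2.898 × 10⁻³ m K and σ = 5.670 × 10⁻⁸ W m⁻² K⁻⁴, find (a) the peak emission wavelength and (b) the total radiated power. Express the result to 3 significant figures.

λ_max ≈ 40.9 μm; P ≈ 2.92×10¹² W

(a) λ_max = b/T = 2.898×10⁻³/70.81 = 4.093×10⁻⁵ m = 40.9 μm.
Surface area A = 4πR² = 4π(4.04×10⁵ m)² = 2.05103×10¹² m².
(b) P = σAT⁴ = 5.670×10⁻⁸×2.05103×10¹²×(70.81)⁴ = 2.92×10¹² W.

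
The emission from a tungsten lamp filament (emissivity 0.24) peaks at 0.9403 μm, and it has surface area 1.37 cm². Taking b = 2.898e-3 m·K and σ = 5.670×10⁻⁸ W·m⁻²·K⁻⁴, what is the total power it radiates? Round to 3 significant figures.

P ≈ 168 W

Wien's law: T = b/λ_max = 2.898×10⁻³/9.403×10⁻⁷ = 3082.00 K.
Area A = 1.37 cm² = 1.37×10⁻⁴ m².
Then P = εσAT⁴ = 0.24×5.670×10⁻⁸×1.37×10⁻⁴×(3082.00)⁴ = 168 W.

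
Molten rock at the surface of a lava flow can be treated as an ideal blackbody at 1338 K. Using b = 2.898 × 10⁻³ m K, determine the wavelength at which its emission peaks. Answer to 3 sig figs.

Wien's displacement law: λ_max = b/T = (2.898×10⁻³ m·K)/(1338 K) = 2.166×10⁻⁶ m.
That is 2.17 μm, in the infrared range.

λ_max ≈ 2.17 μm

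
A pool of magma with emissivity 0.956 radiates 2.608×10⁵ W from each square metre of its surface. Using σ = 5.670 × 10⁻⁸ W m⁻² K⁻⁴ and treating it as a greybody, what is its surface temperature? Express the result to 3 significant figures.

T ≈ 1.48×10³ K

I = εσT⁴, so T = (I/εσ)^(1/4) = (2.608×10⁵/(0.956×5.670×10⁻⁸))^(1/4) = 1.48×10³ K.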